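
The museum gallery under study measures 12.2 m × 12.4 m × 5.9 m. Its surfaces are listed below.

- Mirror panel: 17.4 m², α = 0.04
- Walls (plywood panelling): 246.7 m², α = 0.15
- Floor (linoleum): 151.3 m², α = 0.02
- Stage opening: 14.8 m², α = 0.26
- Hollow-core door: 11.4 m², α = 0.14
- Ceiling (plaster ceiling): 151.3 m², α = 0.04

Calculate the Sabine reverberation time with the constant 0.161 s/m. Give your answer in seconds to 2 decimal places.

2.75 s

A = Σ Sᵢαᵢ = 17.4×0.04 + 246.7×0.15 + 151.3×0.02 + 14.8×0.26 + 11.4×0.14 + 151.3×0.04 = 52.223 sabins.
Room volume: 892.552 m³.
RT60 = 0.161 · V / A = 0.161 × 892.552 / 52.223 = 2.75 s.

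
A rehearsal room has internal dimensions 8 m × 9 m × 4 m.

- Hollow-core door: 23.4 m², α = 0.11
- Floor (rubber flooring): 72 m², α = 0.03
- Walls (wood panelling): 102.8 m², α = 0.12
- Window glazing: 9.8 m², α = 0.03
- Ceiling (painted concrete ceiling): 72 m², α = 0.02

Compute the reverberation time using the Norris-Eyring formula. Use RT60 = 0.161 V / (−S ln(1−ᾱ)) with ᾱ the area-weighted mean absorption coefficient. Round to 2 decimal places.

S = Σ Sᵢ = 280.0 m².
Σ(Sᵢαᵢ) = 23.4×0.11 + 72×0.03 + 102.8×0.12 + 9.8×0.03 + 72×0.02 = 18.804.
Mean coefficient ᾱ = A/S = 0.0672.
Eyring denominator: −S ln(1−ᾱ) = 19.478.
V = 8 × 9 × 4 = 288 m³.
T = 0.161·V/[−S·ln(1−ᾱ)] = 0.161·288/19.478 = 2.38 s.

2.38 seconds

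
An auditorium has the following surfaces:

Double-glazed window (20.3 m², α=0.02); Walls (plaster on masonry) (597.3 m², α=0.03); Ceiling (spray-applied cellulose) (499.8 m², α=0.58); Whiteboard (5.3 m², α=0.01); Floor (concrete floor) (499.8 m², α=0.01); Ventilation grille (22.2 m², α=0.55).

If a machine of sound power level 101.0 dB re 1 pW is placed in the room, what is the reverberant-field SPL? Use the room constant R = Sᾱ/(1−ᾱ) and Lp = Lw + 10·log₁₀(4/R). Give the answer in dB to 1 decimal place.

A = 325.470 sabins; S = 1644.7 m².
ᾱ = 325.470/1644.7 = 0.1979; R = Sᾱ/(1−ᾱ) = 325.470/(1−0.1979) = 405.772 m².
Lp = 101.0 + 10·log₁₀(4/405.772) = 101.0 + (-20.06) = 80.9 dB.

80.9 dB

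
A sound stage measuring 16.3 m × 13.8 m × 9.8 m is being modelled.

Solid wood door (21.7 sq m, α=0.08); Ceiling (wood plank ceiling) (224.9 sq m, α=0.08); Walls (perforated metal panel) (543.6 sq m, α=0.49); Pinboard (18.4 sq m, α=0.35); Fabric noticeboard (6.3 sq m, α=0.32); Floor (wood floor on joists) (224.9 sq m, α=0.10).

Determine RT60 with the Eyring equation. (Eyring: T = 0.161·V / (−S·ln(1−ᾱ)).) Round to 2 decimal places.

0.94 s

S = Σ Sᵢ = 1039.8 sq m.
Σ(Sᵢαᵢ) = 21.7·0.08 + 224.9·0.08 + 543.6·0.49 + 18.4·0.35 + 6.3·0.32 + 224.9·0.10 = 317.038.
Mean coefficient ᾱ = A/S = 0.3049.
−S·ln(1−ᾱ) = −1039.8 × ln(1 − 0.3049) = 378.175.
V = 16.3 × 13.8 × 9.8 = 2204.412 m³.
T = 0.161·V/[−S·ln(1−ᾱ)] = 0.161·2204.412/378.175 = 0.94 s.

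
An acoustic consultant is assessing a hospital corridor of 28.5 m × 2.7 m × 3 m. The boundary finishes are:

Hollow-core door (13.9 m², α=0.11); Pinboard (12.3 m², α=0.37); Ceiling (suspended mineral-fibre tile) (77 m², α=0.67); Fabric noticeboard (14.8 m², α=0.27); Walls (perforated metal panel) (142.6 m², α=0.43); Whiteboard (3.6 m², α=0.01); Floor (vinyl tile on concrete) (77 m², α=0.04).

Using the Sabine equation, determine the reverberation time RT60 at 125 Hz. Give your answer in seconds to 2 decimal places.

A = Σ Sᵢαᵢ = 13.9*0.11 + 12.3*0.37 + 77*0.67 + 14.8*0.27 + 142.6*0.43 + 3.6*0.01 + 77*0.04 = 126.100 sabins.
Volume V = 28.5 × 2.7 × 3 = 230.85 m³.
T = 0.161 V/A = 0.161·230.85/126.100 = 0.29 s.

0.29 s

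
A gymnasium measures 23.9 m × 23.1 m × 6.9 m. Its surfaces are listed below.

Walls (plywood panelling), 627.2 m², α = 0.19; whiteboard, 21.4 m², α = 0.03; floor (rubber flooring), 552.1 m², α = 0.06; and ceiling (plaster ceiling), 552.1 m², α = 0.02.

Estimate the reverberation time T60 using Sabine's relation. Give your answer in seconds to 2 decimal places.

Total absorption A = 627.2×0.19 + 21.4×0.03 + 552.1×0.06 + 552.1×0.02
  = 119.168 + 0.642 + 33.126 + 11.042 = 163.978 m² sabins.
Volume V = 23.9 × 23.1 × 6.9 = 3809.421 m³.
T = 0.161 V/A = 0.161·3809.421/163.978 = 3.74 s.

3.74 sec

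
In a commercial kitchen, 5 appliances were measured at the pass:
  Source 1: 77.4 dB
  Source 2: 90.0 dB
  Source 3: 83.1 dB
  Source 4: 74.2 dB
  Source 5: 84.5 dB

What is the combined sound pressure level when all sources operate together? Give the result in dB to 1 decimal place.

Σ 10^(Lᵢ/10) = 1.567e+09.
L_total = 10·log₁₀(1.567e+09) = 92.0 dB.

92.0 dB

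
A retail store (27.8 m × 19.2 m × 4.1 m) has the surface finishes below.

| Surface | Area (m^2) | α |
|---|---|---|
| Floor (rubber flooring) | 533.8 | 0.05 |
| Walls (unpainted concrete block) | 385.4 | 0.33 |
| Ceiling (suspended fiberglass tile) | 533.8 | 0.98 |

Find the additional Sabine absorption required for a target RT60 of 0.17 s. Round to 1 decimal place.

1395.6 sabins

Equivalent absorption area: A₁ = 533.8×0.05 + 385.4×0.33 + 533.8×0.98 = 676.996 m^2.
For T = 0.17 s, need A₂ = 0.161·V/T = 0.161·2188.416/0.17 = 2072.559 sabins.
Additional absorption ΔA = 2072.559 − 676.996 = 1395.6 sabins.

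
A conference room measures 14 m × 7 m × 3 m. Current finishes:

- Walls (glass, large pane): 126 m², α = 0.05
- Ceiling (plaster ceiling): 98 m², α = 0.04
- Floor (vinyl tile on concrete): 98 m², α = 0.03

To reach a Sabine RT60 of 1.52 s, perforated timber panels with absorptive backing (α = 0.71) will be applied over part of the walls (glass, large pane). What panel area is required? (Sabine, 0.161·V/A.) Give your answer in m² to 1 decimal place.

A₁ = Σ Sᵢαᵢ = 126*0.05 + 98*0.04 + 98*0.03 = 13.160 sabins.
V = 294 m³. Target absorption A₂ = 0.161 × 294 / 1.52 = 31.141 sabins.
Absorption to add: 31.141 − 13.160 = 17.981 sabins.
Net gain per m²: Δα = 0.71 − 0.05 = 0.66.
Area = ΔA/Δα = 17.981/0.66 = 27.2 m².

27.2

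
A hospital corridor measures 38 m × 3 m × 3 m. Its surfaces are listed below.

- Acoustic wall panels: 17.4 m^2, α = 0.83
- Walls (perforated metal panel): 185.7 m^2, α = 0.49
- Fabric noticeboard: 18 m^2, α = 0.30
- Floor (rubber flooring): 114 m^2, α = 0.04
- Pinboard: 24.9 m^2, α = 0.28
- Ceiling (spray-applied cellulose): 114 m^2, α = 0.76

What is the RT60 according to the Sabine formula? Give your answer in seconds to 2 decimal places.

A = Σ Sᵢαᵢ = 17.4*0.83 + 185.7*0.49 + 18*0.30 + 114*0.04 + 24.9*0.28 + 114*0.76 = 209.007 sabins.
Room volume: 342 m³.
T = 0.161 V/A = 0.161·342/209.007 = 0.26 s.

0.26 s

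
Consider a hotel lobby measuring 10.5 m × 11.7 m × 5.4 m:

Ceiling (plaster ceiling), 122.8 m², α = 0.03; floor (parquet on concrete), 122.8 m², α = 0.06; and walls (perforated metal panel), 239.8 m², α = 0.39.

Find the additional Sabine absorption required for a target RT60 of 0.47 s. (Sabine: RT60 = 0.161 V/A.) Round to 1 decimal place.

Summing Sᵢαᵢ: 3.684 + 7.368 + 93.522 → A₁ = 104.574 sabins.
V = 663.39 m³. Required absorption A₂ = 0.161 × 663.39 / 0.47 = 227.246 sabins.
Additional absorption ΔA = 227.246 − 104.574 = 122.7 sabins.

122.7 sabins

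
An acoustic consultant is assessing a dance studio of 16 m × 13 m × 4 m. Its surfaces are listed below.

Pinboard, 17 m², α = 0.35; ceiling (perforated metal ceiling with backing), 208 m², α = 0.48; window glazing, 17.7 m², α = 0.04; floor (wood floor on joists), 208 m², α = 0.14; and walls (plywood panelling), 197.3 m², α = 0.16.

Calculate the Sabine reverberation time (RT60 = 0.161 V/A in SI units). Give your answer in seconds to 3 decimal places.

A = Σ Sᵢαᵢ = 17*0.35 + 208*0.48 + 17.7*0.04 + 208*0.14 + 197.3*0.16 = 167.186 sabins.
Volume V = 16 × 13 × 4 = 832 m³.
Sabine: RT60 = 0.161 × 832 / 167.186 = 0.801 s.

0.801 s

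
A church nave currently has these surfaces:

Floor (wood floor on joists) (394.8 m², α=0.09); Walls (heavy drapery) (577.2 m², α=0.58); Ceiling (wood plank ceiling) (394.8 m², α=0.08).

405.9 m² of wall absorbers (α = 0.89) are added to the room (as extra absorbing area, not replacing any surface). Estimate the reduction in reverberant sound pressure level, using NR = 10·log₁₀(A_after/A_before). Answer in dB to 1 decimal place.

Summing Sᵢαᵢ: 35.532 + 334.776 + 31.584 → A_before = 401.892 sabins.
Treatment contributes 405.9·0.89 = 361.251 sabins.
New total A_after = 763.143 sabins.
Reduction = 10 log₁₀(A_after/A_before) = 10 log₁₀(1.8989) = 2.8 dB.

2.8 dB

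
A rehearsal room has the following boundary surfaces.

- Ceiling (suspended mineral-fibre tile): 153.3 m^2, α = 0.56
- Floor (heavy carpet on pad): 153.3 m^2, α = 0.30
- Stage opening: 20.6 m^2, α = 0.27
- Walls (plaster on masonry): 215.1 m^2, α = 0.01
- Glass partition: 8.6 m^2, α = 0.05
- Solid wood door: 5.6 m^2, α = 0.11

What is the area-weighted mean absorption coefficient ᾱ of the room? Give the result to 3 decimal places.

Total surface area S = 556.5 m^2.
Σ(Sᵢαᵢ) = 153.3×0.56 + 153.3×0.30 + 20.6×0.27 + 215.1×0.01 + 8.6×0.05 + 5.6×0.11 = 140.597.
ᾱ = 140.597 / 556.5 = 0.253.

0.253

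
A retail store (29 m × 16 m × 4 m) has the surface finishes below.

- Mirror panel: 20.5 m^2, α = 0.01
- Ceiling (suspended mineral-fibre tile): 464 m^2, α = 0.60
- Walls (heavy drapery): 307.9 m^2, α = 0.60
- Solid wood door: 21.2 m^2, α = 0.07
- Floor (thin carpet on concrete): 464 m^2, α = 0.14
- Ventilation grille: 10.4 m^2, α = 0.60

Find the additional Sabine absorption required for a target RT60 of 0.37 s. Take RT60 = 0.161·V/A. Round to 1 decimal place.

271.6 sabins

Equivalent absorption area: A₁ = 20.5×0.01 + 464×0.60 + 307.9×0.60 + 21.2×0.07 + 464×0.14 + 10.4×0.60 = 536.029 m^2.
Target A₂ = 0.161·1856/0.37 = 807.611 sabins (V = 1856 m³).
ΔA = A₂ − A₁ = 807.611 − 536.029 = 271.6 sabins.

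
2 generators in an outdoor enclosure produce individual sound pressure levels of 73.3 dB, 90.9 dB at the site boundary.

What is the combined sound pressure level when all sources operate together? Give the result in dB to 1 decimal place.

91.0 dB

Σ 10^(Lᵢ/10) = 1.252e+09.
L_total = 10·log₁₀(1.252e+09) = 91.0 dB.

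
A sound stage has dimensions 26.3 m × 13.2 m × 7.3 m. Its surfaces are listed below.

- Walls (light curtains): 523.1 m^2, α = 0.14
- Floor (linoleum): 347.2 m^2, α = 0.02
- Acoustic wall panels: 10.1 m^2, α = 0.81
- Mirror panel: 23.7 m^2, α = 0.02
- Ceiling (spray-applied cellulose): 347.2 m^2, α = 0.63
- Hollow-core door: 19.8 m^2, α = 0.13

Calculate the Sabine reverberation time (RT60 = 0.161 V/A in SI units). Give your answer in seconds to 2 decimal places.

1.32 s

A = Σ Sᵢαᵢ = 523.1*0.14 + 347.2*0.02 + 10.1*0.81 + 23.7*0.02 + 347.2*0.63 + 19.8*0.13 = 310.143 sabins.
Room volume: 2534.268 m³.
T = 0.161 V/A = 0.161·2534.268/310.143 = 1.32 s.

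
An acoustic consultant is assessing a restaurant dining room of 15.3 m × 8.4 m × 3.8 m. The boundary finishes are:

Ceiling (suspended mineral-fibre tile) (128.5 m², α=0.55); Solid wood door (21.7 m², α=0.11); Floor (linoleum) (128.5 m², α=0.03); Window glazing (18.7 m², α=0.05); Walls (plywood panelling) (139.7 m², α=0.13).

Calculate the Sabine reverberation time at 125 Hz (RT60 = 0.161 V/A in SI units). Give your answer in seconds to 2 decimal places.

Equivalent absorption area: A = 128.5·0.55 + 21.7·0.11 + 128.5·0.03 + 18.7·0.05 + 139.7·0.13 = 96.013 m².
V = 15.3·8.4·3.8 = 488.376 m³.
RT60 = 0.161 · V / A = 0.161 × 488.376 / 96.013 = 0.82 s.

0.82 seconds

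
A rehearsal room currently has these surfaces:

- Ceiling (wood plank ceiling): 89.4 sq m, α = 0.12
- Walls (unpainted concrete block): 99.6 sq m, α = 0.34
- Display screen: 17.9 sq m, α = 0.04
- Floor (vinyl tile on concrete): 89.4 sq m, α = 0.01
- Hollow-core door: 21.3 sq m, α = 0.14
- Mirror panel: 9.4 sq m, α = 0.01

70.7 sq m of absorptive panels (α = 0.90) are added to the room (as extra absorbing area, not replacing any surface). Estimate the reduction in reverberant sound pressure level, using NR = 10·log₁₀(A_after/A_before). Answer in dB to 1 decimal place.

Summing Sᵢαᵢ: 10.728 + 33.864 + 0.716 + 0.894 + 2.982 + 0.094 → A_before = 49.278 sabins.
Added absorption = 70.7 × 0.90 = 63.630 sabins.
New total A_after = 112.908 sabins.
Reduction = 10 log₁₀(A_after/A_before) = 10 log₁₀(2.2912) = 3.6 dB.

3.6 dB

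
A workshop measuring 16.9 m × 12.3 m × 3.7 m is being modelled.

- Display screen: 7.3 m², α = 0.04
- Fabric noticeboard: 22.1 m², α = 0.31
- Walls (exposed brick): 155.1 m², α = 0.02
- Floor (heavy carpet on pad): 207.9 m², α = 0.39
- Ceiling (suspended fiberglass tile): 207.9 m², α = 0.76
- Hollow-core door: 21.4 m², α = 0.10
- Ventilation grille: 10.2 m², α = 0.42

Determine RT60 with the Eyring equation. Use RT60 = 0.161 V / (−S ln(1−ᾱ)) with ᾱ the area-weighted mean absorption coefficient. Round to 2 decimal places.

S = Σ Sᵢ = 631.9 m².
Absorption A = 7.3×0.04 + 22.1×0.31 + 155.1×0.02 + 207.9×0.39 + 207.9×0.76 + 21.4×0.10 + 10.2×0.42 = 255.754 sabins.
Mean coefficient ᾱ = A/S = 0.4047.
−S·ln(1−ᾱ) = −631.9 × ln(1 − 0.4047) = 327.760.
V = 16.9 × 12.3 × 3.7 = 769.119 m³.
RT60 = 0.161 × 769.119 / 327.760 = 0.38 s.

0.38 s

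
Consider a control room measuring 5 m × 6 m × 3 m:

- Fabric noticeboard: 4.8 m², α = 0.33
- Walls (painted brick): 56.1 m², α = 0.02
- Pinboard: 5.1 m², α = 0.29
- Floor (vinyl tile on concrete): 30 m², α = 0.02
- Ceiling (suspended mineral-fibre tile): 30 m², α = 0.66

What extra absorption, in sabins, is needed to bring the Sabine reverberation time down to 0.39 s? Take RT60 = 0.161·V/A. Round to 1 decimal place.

12.6 sabins

Total absorption A₁ = 4.8·0.33 + 56.1·0.02 + 5.1·0.29 + 30·0.02 + 30·0.66
  = 1.584 + 1.122 + 1.479 + 0.600 + 19.800 = 24.585 m² sabins.
Target A₂ = 0.161·90/0.39 = 37.154 sabins (V = 90 m³).
Shortfall: 37.154 − 24.585 = 12.6 sabins.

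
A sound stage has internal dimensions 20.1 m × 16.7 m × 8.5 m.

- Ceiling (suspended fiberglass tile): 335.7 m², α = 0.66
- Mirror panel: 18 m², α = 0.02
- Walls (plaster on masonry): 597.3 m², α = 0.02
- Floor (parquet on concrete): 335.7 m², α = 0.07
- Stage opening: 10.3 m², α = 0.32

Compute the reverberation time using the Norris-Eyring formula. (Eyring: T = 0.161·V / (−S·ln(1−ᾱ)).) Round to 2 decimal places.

1.58 seconds

Total surface area S = 335.7 + 18 + 597.3 + 335.7 + 10.3 = 1297.0 m².
Absorption A = 335.7·0.66 + 18·0.02 + 597.3·0.02 + 335.7·0.07 + 10.3·0.32 = 260.663 sabins.
Mean coefficient ᾱ = A/S = 0.2010.
−S·ln(1−ᾱ) = −1297.0 × ln(1 − 0.2010) = 291.039.
V = 20.1 × 16.7 × 8.5 = 2853.195 m³.
RT60 = 0.161 × 2853.195 / 291.039 = 1.58 s.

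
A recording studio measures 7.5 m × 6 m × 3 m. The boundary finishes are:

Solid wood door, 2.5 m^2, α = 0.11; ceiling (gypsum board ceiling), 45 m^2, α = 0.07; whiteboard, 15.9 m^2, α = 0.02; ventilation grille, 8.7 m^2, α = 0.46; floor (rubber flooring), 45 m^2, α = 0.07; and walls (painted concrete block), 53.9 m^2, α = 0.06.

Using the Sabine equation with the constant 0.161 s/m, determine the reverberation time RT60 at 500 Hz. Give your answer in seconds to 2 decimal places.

Summing Sᵢαᵢ: 0.275 + 3.150 + 0.318 + 4.002 + 3.150 + 3.234 → A = 14.129 sabins.
Room volume: 135 m³.
RT60 = 0.161 · V / A = 0.161 × 135 / 14.129 = 1.54 s.

1.54 sec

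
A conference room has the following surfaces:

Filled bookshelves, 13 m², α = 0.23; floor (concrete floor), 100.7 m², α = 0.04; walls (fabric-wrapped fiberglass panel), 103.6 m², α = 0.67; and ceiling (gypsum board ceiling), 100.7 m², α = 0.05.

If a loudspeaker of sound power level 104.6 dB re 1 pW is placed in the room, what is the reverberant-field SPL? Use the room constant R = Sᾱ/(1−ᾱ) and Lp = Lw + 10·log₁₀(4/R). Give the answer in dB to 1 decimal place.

Σ(Sᵢαᵢ) = 13·0.23 + 100.7·0.04 + 103.6·0.67 + 100.7·0.05 = 81.465; total area S = 318.0 m².
ᾱ = 81.465/318.0 = 0.2562; R = Sᾱ/(1−ᾱ) = 81.465/(1−0.2562) = 109.525 m².
Lp = Lw + 10 log₁₀(4/R) = 104.6 -14.37 = 90.2 dB.

90.2 dB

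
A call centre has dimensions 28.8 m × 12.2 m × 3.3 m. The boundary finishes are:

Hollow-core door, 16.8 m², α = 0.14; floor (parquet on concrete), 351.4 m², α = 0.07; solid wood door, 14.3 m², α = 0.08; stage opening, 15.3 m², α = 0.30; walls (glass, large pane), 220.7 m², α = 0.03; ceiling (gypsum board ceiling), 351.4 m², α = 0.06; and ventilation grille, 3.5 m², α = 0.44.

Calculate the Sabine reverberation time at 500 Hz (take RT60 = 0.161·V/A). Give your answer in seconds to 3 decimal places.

3.014 seconds

Total absorption A = 16.8·0.14 + 351.4·0.07 + 14.3·0.08 + 15.3·0.30 + 220.7·0.03 + 351.4·0.06 + 3.5·0.44
  = 2.352 + 24.598 + 1.144 + 4.590 + 6.621 + 21.084 + 1.540 = 61.929 m² sabins.
V = 28.8·12.2·3.3 = 1159.488 m³.
Sabine: RT60 = 0.161 × 1159.488 / 61.929 = 3.014 s.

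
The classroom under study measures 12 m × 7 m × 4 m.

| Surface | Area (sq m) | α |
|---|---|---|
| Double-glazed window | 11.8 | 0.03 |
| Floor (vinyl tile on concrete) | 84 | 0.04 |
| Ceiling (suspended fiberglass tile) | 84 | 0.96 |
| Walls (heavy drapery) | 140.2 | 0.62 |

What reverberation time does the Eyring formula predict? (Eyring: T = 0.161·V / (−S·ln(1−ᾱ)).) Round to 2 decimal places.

0.22 seconds

S = Σ Sᵢ = 320.0 sq m.
Σ(Sᵢαᵢ) = 11.8·0.03 + 84·0.04 + 84·0.96 + 140.2·0.62 = 171.278.
ᾱ = 171.278 / 320.0 = 0.5352.
−S·ln(1−ᾱ) = −320.0 × ln(1 − 0.5352) = 245.167.
V = 12 × 7 × 4 = 336 m³.
RT60 = 0.161 × 336 / 245.167 = 0.22 s.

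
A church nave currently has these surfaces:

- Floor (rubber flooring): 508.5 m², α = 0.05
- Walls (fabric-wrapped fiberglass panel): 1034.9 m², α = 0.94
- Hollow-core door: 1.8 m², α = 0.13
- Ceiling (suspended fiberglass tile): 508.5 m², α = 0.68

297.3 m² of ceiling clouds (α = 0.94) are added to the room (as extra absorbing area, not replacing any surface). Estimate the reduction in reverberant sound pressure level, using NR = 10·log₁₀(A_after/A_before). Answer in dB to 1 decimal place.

0.8 dB

Total absorption A_before = 508.5*0.05 + 1034.9*0.94 + 1.8*0.13 + 508.5*0.68
  = 25.425 + 972.806 + 0.234 + 345.780 = 1344.245 m² sabins.
Added absorption = 297.3 × 0.94 = 279.462 sabins.
A_after = 1344.245 + 279.462 = 1623.707 sabins.
Reduction = 10 log₁₀(A_after/A_before) = 10 log₁₀(1.2079) = 0.8 dB.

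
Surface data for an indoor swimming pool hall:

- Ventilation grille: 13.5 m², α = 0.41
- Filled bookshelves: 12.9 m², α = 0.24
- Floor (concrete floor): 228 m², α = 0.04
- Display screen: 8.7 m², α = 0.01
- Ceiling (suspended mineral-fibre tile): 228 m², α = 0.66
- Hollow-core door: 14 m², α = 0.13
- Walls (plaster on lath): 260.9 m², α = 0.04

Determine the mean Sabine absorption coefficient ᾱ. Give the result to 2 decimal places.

S = Σ Sᵢ = 13.5 + 12.9 + 228 + 8.7 + 228 + 14 + 260.9 = 766.0 m².
A = 13.5·0.41 + 12.9·0.24 + 228·0.04 + 8.7·0.01 + 228·0.66 + 14·0.13 + 260.9·0.04 = 180.574 sabins.
ᾱ = A/S = 0.24.

0.24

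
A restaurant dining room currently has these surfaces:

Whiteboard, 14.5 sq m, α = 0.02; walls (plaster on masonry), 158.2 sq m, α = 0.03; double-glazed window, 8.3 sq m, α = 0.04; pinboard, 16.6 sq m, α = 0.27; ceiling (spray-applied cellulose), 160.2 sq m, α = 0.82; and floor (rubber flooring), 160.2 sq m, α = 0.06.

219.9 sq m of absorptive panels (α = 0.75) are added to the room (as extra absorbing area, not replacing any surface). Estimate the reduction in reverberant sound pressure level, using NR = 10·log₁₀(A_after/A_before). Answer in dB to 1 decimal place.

3.2 dB

Total absorption A_before = 14.5·0.02 + 158.2·0.03 + 8.3·0.04 + 16.6·0.27 + 160.2·0.82 + 160.2·0.06
  = 0.290 + 4.746 + 0.332 + 4.482 + 131.364 + 9.612 = 150.826 sq m sabins.
Treatment contributes 219.9·0.75 = 164.925 sabins.
New total A_after = 315.751 sabins.
NR = 10·log₁₀(315.751/150.826) = 3.2 dB.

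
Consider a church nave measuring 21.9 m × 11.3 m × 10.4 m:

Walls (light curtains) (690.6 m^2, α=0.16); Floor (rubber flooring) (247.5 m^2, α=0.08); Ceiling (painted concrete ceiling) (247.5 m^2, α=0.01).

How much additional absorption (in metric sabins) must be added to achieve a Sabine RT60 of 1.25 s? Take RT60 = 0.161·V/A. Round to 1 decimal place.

198.7 sabins

Total absorption A₁ = 690.6*0.16 + 247.5*0.08 + 247.5*0.01
  = 110.496 + 19.800 + 2.475 = 132.771 m^2 sabins.
V = 2573.688 m³. Required absorption A₂ = 0.161 × 2573.688 / 1.25 = 331.491 sabins.
Additional absorption ΔA = 331.491 − 132.771 = 198.7 sabins.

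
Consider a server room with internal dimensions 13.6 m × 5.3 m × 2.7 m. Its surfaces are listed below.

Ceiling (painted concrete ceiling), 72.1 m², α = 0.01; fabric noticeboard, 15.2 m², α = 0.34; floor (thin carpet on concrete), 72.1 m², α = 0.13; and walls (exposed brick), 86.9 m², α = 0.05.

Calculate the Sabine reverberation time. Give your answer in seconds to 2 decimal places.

Total absorption A = 72.1·0.01 + 15.2·0.34 + 72.1·0.13 + 86.9·0.05
  = 0.721 + 5.168 + 9.373 + 4.345 = 19.607 m² sabins.
Volume V = 13.6 × 5.3 × 2.7 = 194.616 m³.
Sabine: RT60 = 0.161 × 194.616 / 19.607 = 1.60 s.

1.60 s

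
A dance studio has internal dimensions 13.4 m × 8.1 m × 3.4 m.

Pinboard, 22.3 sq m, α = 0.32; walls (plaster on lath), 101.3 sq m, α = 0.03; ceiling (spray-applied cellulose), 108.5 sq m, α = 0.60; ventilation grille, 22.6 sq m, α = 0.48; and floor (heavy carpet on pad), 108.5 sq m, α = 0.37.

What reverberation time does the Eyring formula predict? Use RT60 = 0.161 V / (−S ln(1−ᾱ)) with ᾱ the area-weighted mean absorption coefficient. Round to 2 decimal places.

0.38 s

S = Σ Sᵢ = 363.2 sq m.
Absorption A = 22.3×0.32 + 101.3×0.03 + 108.5×0.60 + 22.6×0.48 + 108.5×0.37 = 126.268 sabins.
ᾱ = 126.268 / 363.2 = 0.3477.
−S·ln(1−ᾱ) = −363.2 × ln(1 − 0.3477) = 155.177.
V = 13.4 × 8.1 × 3.4 = 369.036 m³.
T = 0.161·V/[−S·ln(1−ᾱ)] = 0.161·369.036/155.177 = 0.38 s.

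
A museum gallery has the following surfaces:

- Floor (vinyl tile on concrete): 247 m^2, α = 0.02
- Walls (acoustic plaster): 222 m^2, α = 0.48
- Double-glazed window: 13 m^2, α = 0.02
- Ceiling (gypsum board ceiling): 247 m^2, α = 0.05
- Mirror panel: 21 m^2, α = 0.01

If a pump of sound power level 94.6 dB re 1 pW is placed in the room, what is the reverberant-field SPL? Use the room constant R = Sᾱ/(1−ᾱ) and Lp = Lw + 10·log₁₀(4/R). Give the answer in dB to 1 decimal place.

78.9 dB

Σ(Sᵢαᵢ) = 247·0.02 + 222·0.48 + 13·0.02 + 247·0.05 + 21·0.01 = 124.320; total area S = 750.0 m^2.
ᾱ = 0.1658, so room constant R = A/(1−ᾱ) = 149.029 m^2.
Lp = Lw + 10 log₁₀(4/R) = 94.6 -15.71 = 78.9 dB.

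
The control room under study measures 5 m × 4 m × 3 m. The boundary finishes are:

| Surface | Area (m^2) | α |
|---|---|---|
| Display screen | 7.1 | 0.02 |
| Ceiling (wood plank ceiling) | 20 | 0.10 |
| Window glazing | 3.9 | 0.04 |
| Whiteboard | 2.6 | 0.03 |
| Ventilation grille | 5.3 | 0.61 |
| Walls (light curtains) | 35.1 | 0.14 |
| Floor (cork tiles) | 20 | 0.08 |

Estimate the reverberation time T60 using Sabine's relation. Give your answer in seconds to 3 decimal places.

0.797 s

Total absorption A = 7.1*0.02 + 20*0.10 + 3.9*0.04 + 2.6*0.03 + 5.3*0.61 + 35.1*0.14 + 20*0.08
  = 0.142 + 2.000 + 0.156 + 0.078 + 3.233 + 4.914 + 1.600 = 12.123 m^2 sabins.
V = 5·4·3 = 60 m³.
RT60 = 0.161 · V / A = 0.161 × 60 / 12.123 = 0.797 s.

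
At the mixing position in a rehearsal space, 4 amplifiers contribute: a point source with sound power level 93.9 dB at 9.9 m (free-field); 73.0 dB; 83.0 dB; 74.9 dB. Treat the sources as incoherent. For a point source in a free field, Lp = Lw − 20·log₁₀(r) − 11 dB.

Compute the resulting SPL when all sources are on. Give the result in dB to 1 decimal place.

84.0 dB

Source at 9.9 m: Lp = 93.9 − 20·log₁₀(9.9) − 11 = 63.0 dB.
Sum in the linear (power) domain: Σ 10^(Lᵢ/10) = 10^(63.0/10) + 10^(73.0/10) + 10^(83.0/10) + 10^(74.9/10) = 2.524e+08.
Combined level = 10 log₁₀(2.524e+08) = 84.0 dB.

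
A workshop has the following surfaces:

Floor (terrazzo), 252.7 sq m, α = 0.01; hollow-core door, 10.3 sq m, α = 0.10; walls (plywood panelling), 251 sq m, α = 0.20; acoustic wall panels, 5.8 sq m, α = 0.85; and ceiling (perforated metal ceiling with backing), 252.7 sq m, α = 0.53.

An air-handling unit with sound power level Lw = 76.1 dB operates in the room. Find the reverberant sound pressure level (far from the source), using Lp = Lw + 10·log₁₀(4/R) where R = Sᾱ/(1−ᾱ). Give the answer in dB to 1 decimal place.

A = 192.618 sabins; S = 772.5 sq m.
ᾱ = 0.2493, so room constant R = A/(1−ᾱ) = 256.585 sq m.
Lp = 76.1 + 10·log₁₀(4/256.585) = 76.1 + (-18.07) = 58.0 dB.

58.0 dB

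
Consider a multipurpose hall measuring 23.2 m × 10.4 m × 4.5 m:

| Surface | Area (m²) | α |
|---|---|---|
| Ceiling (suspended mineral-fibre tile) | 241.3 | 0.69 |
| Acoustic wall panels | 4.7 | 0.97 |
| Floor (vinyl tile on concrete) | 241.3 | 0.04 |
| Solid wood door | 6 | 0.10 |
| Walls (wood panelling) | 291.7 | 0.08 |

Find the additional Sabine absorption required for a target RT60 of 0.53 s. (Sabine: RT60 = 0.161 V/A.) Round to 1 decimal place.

125.2 sabins

A₁ = Σ Sᵢαᵢ = 241.3·0.69 + 4.7·0.97 + 241.3·0.04 + 6·0.10 + 291.7·0.08 = 204.644 sabins.
For T = 0.53 s, need A₂ = 0.161·V/T = 0.161·1085.76/0.53 = 329.825 sabins.
Shortfall: 329.825 − 204.644 = 125.2 sabins.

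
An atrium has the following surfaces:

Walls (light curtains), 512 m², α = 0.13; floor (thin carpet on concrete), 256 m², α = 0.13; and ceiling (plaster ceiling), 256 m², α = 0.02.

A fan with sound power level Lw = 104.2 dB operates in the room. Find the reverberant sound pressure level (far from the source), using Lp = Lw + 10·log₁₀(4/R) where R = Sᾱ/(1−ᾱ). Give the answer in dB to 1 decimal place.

Σ(Sᵢαᵢ) = 512·0.13 + 256·0.13 + 256·0.02 = 104.960; total area S = 1024.0 m².
ᾱ = 104.960/1024.0 = 0.1025; R = Sᾱ/(1−ᾱ) = 104.960/(1−0.1025) = 116.947 m².
Lp = Lw + 10 log₁₀(4/R) = 104.2 -14.66 = 89.5 dB.

89.5 dB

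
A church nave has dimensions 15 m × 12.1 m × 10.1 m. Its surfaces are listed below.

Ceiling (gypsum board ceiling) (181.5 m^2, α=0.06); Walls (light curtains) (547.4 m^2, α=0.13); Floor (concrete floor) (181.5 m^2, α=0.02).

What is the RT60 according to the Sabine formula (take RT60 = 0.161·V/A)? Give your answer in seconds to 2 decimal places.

A = Σ Sᵢαᵢ = 181.5×0.06 + 547.4×0.13 + 181.5×0.02 = 85.682 sabins.
V = 15·12.1·10.1 = 1833.15 m³.
RT60 = 0.161 · V / A = 0.161 × 1833.15 / 85.682 = 3.44 s.

3.44 s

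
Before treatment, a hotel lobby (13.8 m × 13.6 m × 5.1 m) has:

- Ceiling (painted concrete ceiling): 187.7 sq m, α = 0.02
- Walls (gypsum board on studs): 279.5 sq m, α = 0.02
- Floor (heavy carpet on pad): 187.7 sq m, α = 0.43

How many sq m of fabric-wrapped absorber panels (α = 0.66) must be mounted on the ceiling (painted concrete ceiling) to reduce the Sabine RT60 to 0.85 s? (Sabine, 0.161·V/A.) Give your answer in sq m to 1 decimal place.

Total absorption A₁ = 187.7*0.02 + 279.5*0.02 + 187.7*0.43
  = 3.754 + 5.590 + 80.711 = 90.055 sq m sabins.
V = 957.168 m³. Target absorption A₂ = 0.161 × 957.168 / 0.85 = 181.299 sabins.
Absorption to add: 181.299 − 90.055 = 91.244 sabins.
Each sq m of panel replacing the ceiling (painted concrete ceiling) adds (0.66 − 0.02) = 0.64 sabins.
Panel area = 91.244 / 0.64 = 142.6 sq m.

142.6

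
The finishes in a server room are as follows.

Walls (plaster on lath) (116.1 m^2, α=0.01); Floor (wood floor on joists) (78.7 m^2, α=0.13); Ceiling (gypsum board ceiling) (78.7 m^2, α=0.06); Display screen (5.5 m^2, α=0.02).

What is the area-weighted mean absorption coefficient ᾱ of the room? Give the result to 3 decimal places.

Total surface area S = 279.0 m^2.
Σ(Sᵢαᵢ) = 116.1×0.01 + 78.7×0.13 + 78.7×0.06 + 5.5×0.02 = 16.224.
ᾱ = 16.224 / 279.0 = 0.058.

0.058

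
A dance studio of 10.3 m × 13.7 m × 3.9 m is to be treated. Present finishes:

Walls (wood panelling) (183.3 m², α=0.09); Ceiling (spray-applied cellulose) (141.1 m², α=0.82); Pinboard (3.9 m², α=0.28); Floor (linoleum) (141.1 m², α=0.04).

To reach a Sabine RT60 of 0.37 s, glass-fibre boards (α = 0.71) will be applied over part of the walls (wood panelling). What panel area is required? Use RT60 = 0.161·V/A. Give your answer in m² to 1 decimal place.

Total absorption A₁ = 183.3*0.09 + 141.1*0.82 + 3.9*0.28 + 141.1*0.04
  = 16.497 + 115.702 + 1.092 + 5.644 = 138.935 m² sabins.
Required A₂ = 0.161·550.329/0.37 = 239.467 sabins.
Absorption to add: 239.467 − 138.935 = 100.532 sabins.
Each m² of panel replacing the walls (wood panelling) adds (0.71 − 0.09) = 0.62 sabins.
Panel area = 100.532 / 0.62 = 162.1 m².

162.1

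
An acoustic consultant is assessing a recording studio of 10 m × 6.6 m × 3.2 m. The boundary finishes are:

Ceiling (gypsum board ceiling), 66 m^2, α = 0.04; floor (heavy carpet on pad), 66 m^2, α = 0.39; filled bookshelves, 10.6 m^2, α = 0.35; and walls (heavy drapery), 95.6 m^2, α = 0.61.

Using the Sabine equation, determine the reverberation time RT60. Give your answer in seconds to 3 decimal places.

Summing Sᵢαᵢ: 2.640 + 25.740 + 3.710 + 58.316 → A = 90.406 sabins.
Volume V = 10 × 6.6 × 3.2 = 211.2 m³.
Sabine: RT60 = 0.161 × 211.2 / 90.406 = 0.376 s.

0.376 sec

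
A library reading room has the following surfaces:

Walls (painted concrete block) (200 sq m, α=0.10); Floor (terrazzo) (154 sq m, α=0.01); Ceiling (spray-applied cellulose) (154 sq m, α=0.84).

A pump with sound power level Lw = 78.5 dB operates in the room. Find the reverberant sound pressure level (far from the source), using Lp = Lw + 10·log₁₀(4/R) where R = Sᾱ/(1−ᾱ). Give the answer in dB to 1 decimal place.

A = 150.900 sabins; S = 508.0 sq m.
ᾱ = 150.900/508.0 = 0.2970; R = Sᾱ/(1−ᾱ) = 150.900/(1−0.2970) = 214.651 sq m.
Lp = 78.5 + 10·log₁₀(4/214.651) = 78.5 + (-17.30) = 61.2 dB.

61.2 dB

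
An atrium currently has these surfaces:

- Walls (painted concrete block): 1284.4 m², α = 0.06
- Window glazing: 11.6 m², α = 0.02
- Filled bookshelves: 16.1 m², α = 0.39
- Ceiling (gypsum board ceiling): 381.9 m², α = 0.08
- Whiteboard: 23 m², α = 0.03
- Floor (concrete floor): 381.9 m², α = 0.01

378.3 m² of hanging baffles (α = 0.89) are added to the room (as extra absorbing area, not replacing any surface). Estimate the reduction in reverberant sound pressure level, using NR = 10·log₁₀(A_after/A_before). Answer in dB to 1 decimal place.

5.8 dB

A_before = Σ Sᵢαᵢ = 1284.4·0.06 + 11.6·0.02 + 16.1·0.39 + 381.9·0.08 + 23·0.03 + 381.9·0.01 = 118.636 sabins.
Added absorption = 378.3 × 0.89 = 336.687 sabins.
New total A_after = 455.323 sabins.
Reduction = 10 log₁₀(A_after/A_before) = 10 log₁₀(3.8380) = 5.8 dB.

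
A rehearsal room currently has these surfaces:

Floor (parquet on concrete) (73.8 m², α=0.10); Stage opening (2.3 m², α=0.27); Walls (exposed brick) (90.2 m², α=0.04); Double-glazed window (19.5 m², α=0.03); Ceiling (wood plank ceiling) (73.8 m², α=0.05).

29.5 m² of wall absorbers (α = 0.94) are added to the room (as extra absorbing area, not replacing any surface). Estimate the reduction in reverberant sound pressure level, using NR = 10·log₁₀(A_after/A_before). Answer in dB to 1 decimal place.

4.4 dB

A_before = Σ Sᵢαᵢ = 73.8*0.10 + 2.3*0.27 + 90.2*0.04 + 19.5*0.03 + 73.8*0.05 = 15.884 sabins.
Treatment contributes 29.5·0.94 = 27.730 sabins.
New total A_after = 43.614 sabins.
Reduction = 10 log₁₀(A_after/A_before) = 10 log₁₀(2.7458) = 4.4 dB.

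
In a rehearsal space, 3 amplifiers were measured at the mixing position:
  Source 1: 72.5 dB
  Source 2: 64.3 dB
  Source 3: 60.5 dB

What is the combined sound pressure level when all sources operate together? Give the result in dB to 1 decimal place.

Sum in the linear (power) domain: Σ 10^(Lᵢ/10) = 10^(72.5/10) + 10^(64.3/10) + 10^(60.5/10) = 2.16e+07.
L_total = 10·log₁₀(2.16e+07) = 73.3 dB.

73.3 dB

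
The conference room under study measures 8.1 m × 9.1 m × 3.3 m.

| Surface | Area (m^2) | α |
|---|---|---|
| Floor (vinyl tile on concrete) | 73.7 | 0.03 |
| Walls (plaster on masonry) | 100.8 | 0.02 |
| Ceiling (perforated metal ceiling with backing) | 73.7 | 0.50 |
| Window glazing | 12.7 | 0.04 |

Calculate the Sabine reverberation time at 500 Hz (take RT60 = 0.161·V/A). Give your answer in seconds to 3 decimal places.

Equivalent absorption area: A = 73.7×0.03 + 100.8×0.02 + 73.7×0.50 + 12.7×0.04 = 41.585 m^2.
V = 8.1·9.1·3.3 = 243.243 m³.
T = 0.161 V/A = 0.161·243.243/41.585 = 0.942 s.

0.942 sec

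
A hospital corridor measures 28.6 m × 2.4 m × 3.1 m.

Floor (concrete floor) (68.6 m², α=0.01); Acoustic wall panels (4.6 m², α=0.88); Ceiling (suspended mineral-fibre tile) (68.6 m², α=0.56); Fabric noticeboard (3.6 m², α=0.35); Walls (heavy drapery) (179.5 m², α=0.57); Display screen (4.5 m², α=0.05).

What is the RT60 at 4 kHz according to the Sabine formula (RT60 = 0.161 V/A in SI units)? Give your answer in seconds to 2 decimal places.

Equivalent absorption area: A = 68.6×0.01 + 4.6×0.88 + 68.6×0.56 + 3.6×0.35 + 179.5×0.57 + 4.5×0.05 = 146.950 m².
V = 28.6·2.4·3.1 = 212.784 m³.
Sabine: RT60 = 0.161 × 212.784 / 146.950 = 0.23 s.

0.23 s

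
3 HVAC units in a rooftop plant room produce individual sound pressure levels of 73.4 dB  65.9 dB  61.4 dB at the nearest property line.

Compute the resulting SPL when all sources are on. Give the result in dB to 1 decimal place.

74.3 dB

Σ 10^(Lᵢ/10) = 2.715e+07.
Back to dB: 10·log₁₀ Σ = 74.3 dB.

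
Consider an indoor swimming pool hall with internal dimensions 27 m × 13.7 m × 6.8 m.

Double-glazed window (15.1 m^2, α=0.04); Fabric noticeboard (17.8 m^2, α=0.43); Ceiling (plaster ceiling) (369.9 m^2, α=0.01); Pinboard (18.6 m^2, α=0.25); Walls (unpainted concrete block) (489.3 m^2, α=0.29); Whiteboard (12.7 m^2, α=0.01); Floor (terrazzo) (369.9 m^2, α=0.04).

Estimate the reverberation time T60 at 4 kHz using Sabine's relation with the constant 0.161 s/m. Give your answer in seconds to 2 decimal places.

2.34 sec

Summing Sᵢαᵢ: 0.604 + 7.654 + 3.699 + 4.650 + 141.897 + 0.127 + 14.796 → A = 173.427 sabins.
Volume V = 27 × 13.7 × 6.8 = 2515.32 m³.
T = 0.161 V/A = 0.161·2515.32/173.427 = 2.34 s.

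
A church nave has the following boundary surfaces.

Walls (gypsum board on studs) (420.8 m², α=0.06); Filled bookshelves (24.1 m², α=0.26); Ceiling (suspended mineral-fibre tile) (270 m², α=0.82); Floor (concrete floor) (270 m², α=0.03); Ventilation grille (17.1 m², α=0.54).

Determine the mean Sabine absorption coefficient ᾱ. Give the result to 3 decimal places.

S = Σ Sᵢ = 420.8 + 24.1 + 270 + 270 + 17.1 = 1002.0 m².
Weighted sum Σ Sα = 270.248.
ᾱ = 270.248 / 1002.0 = 0.270.

0.270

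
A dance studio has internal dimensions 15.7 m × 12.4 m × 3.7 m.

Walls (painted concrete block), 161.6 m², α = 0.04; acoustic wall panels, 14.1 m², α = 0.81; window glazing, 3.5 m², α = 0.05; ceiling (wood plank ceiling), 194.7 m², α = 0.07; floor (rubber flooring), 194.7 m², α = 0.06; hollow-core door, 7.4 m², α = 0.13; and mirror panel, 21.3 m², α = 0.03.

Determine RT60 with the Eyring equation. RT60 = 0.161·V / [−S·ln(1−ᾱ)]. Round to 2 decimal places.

2.48 s

Total surface area S = 161.6 + 14.1 + 3.5 + 194.7 + 194.7 + 7.4 + 21.3 = 597.3 m².
Σ(Sᵢαᵢ) = 161.6·0.04 + 14.1·0.81 + 3.5·0.05 + 194.7·0.07 + 194.7·0.06 + 7.4·0.13 + 21.3·0.03 = 44.972.
ᾱ = 44.972 / 597.3 = 0.0753.
Eyring denominator: −S ln(1−ᾱ) = 46.760.
V = 15.7 × 12.4 × 3.7 = 720.316 m³.
T = 0.161·V/[−S·ln(1−ᾱ)] = 0.161·720.316/46.760 = 2.48 s.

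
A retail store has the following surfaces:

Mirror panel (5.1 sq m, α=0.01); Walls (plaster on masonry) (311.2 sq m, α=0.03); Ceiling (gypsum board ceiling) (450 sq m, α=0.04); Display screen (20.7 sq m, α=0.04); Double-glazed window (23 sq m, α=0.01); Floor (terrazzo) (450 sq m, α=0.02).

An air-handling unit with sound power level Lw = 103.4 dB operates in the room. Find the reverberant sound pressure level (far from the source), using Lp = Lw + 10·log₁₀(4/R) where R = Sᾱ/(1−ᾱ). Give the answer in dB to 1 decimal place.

Σ(Sᵢαᵢ) = 5.1·0.01 + 311.2·0.03 + 450·0.04 + 20.7·0.04 + 23·0.01 + 450·0.02 = 37.445; total area S = 1260.0 sq m.
ᾱ = 0.0297, so room constant R = A/(1−ᾱ) = 38.591 sq m.
Lp = Lw + 10 log₁₀(4/R) = 103.4 -9.84 = 93.6 dB.

93.6 dB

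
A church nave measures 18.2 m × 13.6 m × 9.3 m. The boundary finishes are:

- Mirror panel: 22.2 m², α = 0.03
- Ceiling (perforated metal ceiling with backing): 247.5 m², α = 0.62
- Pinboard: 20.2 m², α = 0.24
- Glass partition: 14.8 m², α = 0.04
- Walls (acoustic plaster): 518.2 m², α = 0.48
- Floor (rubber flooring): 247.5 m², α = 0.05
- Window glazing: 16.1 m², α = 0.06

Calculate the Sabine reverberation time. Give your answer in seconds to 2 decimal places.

A = Σ Sᵢαᵢ = 22.2*0.03 + 247.5*0.62 + 20.2*0.24 + 14.8*0.04 + 518.2*0.48 + 247.5*0.05 + 16.1*0.06 = 421.633 sabins.
Room volume: 2301.936 m³.
T = 0.161 V/A = 0.161·2301.936/421.633 = 0.88 s.

0.88 s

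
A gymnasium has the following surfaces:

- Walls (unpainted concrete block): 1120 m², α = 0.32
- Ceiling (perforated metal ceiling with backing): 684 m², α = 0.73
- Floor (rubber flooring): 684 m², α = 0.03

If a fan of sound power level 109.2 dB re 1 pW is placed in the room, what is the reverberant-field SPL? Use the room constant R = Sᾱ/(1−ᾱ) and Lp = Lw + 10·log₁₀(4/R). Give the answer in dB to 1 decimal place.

83.9 dB

A = 878.240 sabins; S = 2488.0 m².
ᾱ = 878.240/2488.0 = 0.3530; R = Sᾱ/(1−ᾱ) = 878.240/(1−0.3530) = 1357.403 m².
Lp = Lw + 10 log₁₀(4/R) = 109.2 -25.31 = 83.9 dB.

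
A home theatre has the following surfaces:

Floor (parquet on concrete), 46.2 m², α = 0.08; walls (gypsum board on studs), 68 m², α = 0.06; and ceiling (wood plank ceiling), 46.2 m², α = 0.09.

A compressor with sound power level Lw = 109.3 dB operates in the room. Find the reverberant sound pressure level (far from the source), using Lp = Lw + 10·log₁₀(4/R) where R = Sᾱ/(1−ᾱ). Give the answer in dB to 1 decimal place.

104.2 dB

Σ(Sᵢαᵢ) = 46.2·0.08 + 68·0.06 + 46.2·0.09 = 11.934; total area S = 160.4 m².
ᾱ = 11.934/160.4 = 0.0744; R = Sᾱ/(1−ᾱ) = 11.934/(1−0.0744) = 12.893 m².
Lp = Lw + 10 log₁₀(4/R) = 109.3 -5.08 = 104.2 dB.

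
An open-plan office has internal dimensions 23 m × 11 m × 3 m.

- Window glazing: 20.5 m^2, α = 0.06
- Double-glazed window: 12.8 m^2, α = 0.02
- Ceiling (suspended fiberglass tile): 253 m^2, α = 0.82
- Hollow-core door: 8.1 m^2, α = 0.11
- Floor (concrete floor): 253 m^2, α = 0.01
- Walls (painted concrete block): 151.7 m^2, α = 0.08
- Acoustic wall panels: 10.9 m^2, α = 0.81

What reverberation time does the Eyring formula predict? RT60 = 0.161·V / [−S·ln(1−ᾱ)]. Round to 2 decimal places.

Total surface area S = 20.5 + 12.8 + 253 + 8.1 + 253 + 151.7 + 10.9 = 710.0 m^2.
Σ(Sᵢαᵢ) = 20.5·0.06 + 12.8·0.02 + 253·0.82 + 8.1·0.11 + 253·0.01 + 151.7·0.08 + 10.9·0.81 = 233.332.
Mean coefficient ᾱ = A/S = 0.3286.
−S·ln(1−ᾱ) = −710.0 × ln(1 − 0.3286) = 282.857.
V = 23 × 11 × 3 = 759 m³.
T = 0.161·V/[−S·ln(1−ᾱ)] = 0.161·759/282.857 = 0.43 s.

0.43 sec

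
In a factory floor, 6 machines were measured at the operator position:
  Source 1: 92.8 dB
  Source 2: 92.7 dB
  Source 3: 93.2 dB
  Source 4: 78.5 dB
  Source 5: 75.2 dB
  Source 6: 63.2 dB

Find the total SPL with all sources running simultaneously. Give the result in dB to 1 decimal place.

Converting to relative power and adding: 10^(92.8/10) + 10^(92.7/10) + 10^(93.2/10) + 10^(78.5/10) + 10^(75.2/10) + 10^(63.2/10) = 5.963e+09.
Combined level = 10 log₁₀(5.963e+09) = 97.8 dB.

97.8 dB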